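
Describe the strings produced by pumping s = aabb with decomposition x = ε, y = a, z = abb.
{xy^i z : i ≥ 0} = {a^(i+1) b^2 : i ≥ 0} = {abb, aabb, aaabb, ...}

With x = ε, y = a, z = abb: Starting with aabb and pumping the first 'a' (z = abb keeps the second 'a'), we get strings with i+1 a's followed by 2 b's for i = 0, 1, 2, ...; note bb is not produced because z always contributes one a.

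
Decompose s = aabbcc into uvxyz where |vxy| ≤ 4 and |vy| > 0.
u='a', v='a', x='bb', y='c', z='c'

For s = aabbcc with pumping length p = 4:

One valid decomposition:
- u = 'a'
- v = 'a'
- x = 'bb'
- y = 'c'
- z = 'c'

Verification:
- uvxyz = 'a' + 'a' + 'bb' + 'c' + 'c' = aabbcc ✓
- |vxy| = |'abbc'| = 4 ≤ 4 ✓
- |vy| = |'ac'| = 2 > 0 ✓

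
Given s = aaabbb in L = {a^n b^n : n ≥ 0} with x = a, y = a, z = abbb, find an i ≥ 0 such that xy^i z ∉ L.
i = 3

xy³z = a · aaa · abbb = aaaaabbb; aaaaabbb has 5 a's and 3 b's; 5 ≠ 3, so it is not in L.
(Other choices also work, e.g. i = 0, 2; only i = 1 is guaranteed to stay in L since xy¹z = s.)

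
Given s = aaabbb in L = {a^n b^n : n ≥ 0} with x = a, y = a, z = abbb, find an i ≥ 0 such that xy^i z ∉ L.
i = 3

xy³z = a · aaa · abbb = aaaaabbb; aaaaabbb has 5 a's and 3 b's; 5 ≠ 3, so it is not in L.
(Other choices also work, e.g. i = 0, 2; only i = 1 is guaranteed to stay in L since xy¹z = s.)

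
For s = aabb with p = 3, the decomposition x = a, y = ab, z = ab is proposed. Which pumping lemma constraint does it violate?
Violated: xyz = s

The decomposition x = a, y = ab, z = ab for s = aabb with p = 3
violates the constraint: xyz = s

xyz = 'a' + 'ab' + 'ab' = 'aabab' ≠ 'aabb' = s. The decomposition doesn't reconstruct s.

Pumping lemma constraints:
1. xyz = s (decomposition is valid)
2. |xy| ≤ p
3. |y| > 0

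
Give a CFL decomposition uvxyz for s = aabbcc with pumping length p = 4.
u='a', v='a', x='bb', y='c', z='c'

For s = aabbcc with pumping length p = 4:

One valid decomposition:
- u = 'a'
- v = 'a'
- x = 'bb'
- y = 'c'
- z = 'c'

Verification:
- uvxyz = 'a' + 'a' + 'bb' + 'c' + 'c' = aabbcc ✓
- |vxy| = |'abbc'| = 4 ≤ 4 ✓
- |vy| = |'ac'| = 2 > 0 ✓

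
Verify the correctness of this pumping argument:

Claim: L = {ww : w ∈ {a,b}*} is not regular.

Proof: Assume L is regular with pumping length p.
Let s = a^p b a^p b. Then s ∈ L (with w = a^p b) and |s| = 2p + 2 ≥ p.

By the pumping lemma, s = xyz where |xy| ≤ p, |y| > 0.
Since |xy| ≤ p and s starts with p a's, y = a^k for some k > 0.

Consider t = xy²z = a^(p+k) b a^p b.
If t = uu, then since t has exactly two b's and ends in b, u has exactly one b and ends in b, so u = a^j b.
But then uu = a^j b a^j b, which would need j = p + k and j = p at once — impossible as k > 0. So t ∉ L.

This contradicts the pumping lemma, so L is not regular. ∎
The proof is correct.

This proof is valid because:
1. s = a^p b a^p b is in L and is chosen in terms of p, so |s| ≥ p holds for every p
2. The decomposition analysis is correct: |xy| ≤ p forces y to lie inside the leading a's
3. The contradiction is valid: the argument shows a^(p+k) b a^p b cannot be split into two equal halves
4. The conclusion follows logically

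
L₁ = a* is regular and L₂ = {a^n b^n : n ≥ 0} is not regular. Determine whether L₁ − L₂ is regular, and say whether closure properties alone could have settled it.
Yes — L₁ − L₂ is regular.

The only string of a* that lies in {a^n b^n} is ε, so L₁ − L₂ = a* − {ε} = a⁺ = aa*, which is regular.

Note that the bare facts "L₁ regular, L₂ non-regular" do not settle the question by themselves: the closure of regular languages under ∪, ∩, complement and difference applies only when BOTH operands are regular. With a non-regular operand the result can come out regular or non-regular depending on the specific languages, so one has to work out L₁ − L₂ for this particular pair, as above.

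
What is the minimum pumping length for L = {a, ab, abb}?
p = 4

For a finite language L, the pumping lemma holds vacuously if p > max|s| for s ∈ L.

The longest string in L = {a, ab, abb} has length 3.
If p = 4, then no string s ∈ L has |s| ≥ p, so the condition is vacuously true.

The minimum pumping length is p = 4.

Why no smaller p works: for any p ≤ 3, the longest string s ∈ L has |s| = 3 ≥ p, so it would
have to be pumpable; but pumping up (i = 2, 3, ...) produces ever longer strings, which cannot all lie in the
finite language L. So the pumping property fails for every p ≤ 3.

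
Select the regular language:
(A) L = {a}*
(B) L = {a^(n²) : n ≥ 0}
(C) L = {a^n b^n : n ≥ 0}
(A) {a}*

(A) L = {a}* is regular.

This can be recognized by a finite automaton (DFA/NFA).
Regular expressions like {a}* define regular languages.

The other choices are not regular:
- {a^(n²) : n ≥ 0}: After pumping, length is no longer a perfect square
- {a^n b^n : n ≥ 0}: After pumping, the number of a's and b's become unequal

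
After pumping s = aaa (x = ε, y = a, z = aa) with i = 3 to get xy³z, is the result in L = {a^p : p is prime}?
Yes

xy³z = ε · aaa · aa = aaaaa.
aaaaa has length 5, which is prime, so it is in L.
(A single pumped string landing in L is not a contradiction by itself; a non-regularity proof needs some i for which xy^i z ∉ L, for every admissible decomposition.)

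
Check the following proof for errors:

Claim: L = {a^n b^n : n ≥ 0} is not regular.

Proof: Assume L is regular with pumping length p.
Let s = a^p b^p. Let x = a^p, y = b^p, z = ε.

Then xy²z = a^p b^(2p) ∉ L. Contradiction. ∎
The proof is INCORRECT.

Error: The decomposition violates |xy| ≤ p.
With x = a^p and y = b^p, we have |xy| = 2p > p.
The pumping lemma requires |xy| ≤ p, so y must be within the first p characters.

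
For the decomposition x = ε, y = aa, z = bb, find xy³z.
aaaaaabb

Given x = '', y = 'aa', z = 'bb' and i = 3:

xy^3z = x + y·y·...·y (3 times) + z
       = '' + 'aa'^3 + 'bb'
       = '' + 'aaaaaa' + 'bb'
       = 'aaaaaabb'

The pumped string is 'aaaaaabb' with length 8.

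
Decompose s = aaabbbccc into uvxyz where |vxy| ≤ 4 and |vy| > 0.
u='aa', v='a', x='bb', y='b', z='ccc'

For s = aaabbbccc with pumping length p = 4:

One valid decomposition:
- u = 'aa'
- v = 'a'
- x = 'bb'
- y = 'b'
- z = 'ccc'

Verification:
- uvxyz = 'aa' + 'a' + 'bb' + 'b' + 'ccc' = aaabbbccc ✓
- |vxy| = |'abbb'| = 4 ≤ 4 ✓
- |vy| = |'ab'| = 2 > 0 ✓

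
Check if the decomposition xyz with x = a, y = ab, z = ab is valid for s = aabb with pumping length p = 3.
Violated: xyz = s

The decomposition x = a, y = ab, z = ab for s = aabb with p = 3
violates the constraint: xyz = s

xyz = 'a' + 'ab' + 'ab' = 'aabab' ≠ 'aabb' = s. The decomposition doesn't reconstruct s.

Pumping lemma constraints:
1. xyz = s (decomposition is valid)
2. |xy| ≤ p
3. |y| > 0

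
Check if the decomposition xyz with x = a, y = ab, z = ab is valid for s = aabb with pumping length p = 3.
Violated: xyz = s

The decomposition x = a, y = ab, z = ab for s = aabb with p = 3
violates the constraint: xyz = s

xyz = 'a' + 'ab' + 'ab' = 'aabab' ≠ 'aabb' = s. The decomposition doesn't reconstruct s.

Pumping lemma constraints:
1. xyz = s (decomposition is valid)
2. |xy| ≤ p
3. |y| > 0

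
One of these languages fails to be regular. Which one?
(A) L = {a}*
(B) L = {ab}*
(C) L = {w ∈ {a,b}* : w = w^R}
(C) {w ∈ {a,b}* : w = w^R}

(C) L = {w ∈ {a,b}* : w = w^R} is NOT regular.

The pumping lemma can be used to prove this:
After pumping, the string is no longer symmetric

The other languages are regular because they can be recognized by finite automata.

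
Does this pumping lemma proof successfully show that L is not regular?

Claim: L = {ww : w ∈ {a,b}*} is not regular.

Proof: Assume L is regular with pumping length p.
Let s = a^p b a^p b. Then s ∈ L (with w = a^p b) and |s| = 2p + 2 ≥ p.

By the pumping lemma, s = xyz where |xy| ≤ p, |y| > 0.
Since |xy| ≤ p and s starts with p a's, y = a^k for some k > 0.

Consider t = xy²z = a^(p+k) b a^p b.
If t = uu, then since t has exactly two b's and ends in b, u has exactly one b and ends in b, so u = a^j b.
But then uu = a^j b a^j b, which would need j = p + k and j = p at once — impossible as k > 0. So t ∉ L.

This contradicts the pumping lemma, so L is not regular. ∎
The proof is correct.

This proof is valid because:
1. s = a^p b a^p b is in L and is chosen in terms of p, so |s| ≥ p holds for every p
2. The decomposition analysis is correct: |xy| ≤ p forces y to lie inside the leading a's
3. The contradiction is valid: the argument shows a^(p+k) b a^p b cannot be split into two equal halves
4. The conclusion follows logically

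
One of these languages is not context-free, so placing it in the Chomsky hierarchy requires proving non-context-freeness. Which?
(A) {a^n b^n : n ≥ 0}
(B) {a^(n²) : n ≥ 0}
(B) {a^(n²) : n ≥ 0}

(B) {a^(n²) : n ≥ 0} requires the CFL pumping lemma.

- {a^n b^n : n ≥ 0} is context-free (but not regular)
  • Can be shown non-regular with the regular pumping lemma
  • After pumping, the number of a's and b's become unequal

- {a^(n²) : n ≥ 0} is NOT context-free
  • Requires the CFL pumping lemma to prove
  • Gaps between squares grow unboundedly

The CFL pumping lemma is "stronger" in that it can prove non-membership
in the larger class of context-free languages.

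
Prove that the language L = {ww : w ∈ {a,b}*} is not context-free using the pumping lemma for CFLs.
Assume for contradiction that L is context-free, and let p ≥ 1 be the pumping length given by the pumping lemma for CFLs.
Choose s = a^p b^p a^p b^p. Then s ∈ L (take w = a^p b^p) and |s| = 4p ≥ p.
By the CFL pumping lemma, s = uvxyz for some u, v, x, y, z with |vxy| ≤ p, |vy| ≥ 1, and uv^i xy^i z ∈ L for every i ≥ 0.

Write s as four blocks A₁ B₁ A₂ B₂ with A₁ = A₂ = a^p and B₁ = B₂ = b^p. Since |vxy| ≤ p, the window vxy lies inside at most two adjacent blocks. Take i = 0 and let t = uxz, so |t| = 4p − |vy| with 1 ≤ |vy| ≤ p. If |t| is odd, t ∉ L immediately, so assume |vy| is even (hence |vy| ≥ 2) and |t|/2 = 2p − |vy|/2, which satisfies p ≤ |t|/2 ≤ 2p − 1.

Case 1 (vxy inside A₁B₁): t = a^(p−j) b^(p−l) a^p b^p with j + l = |vy|. The second half of t has length < 2p, so it is a suffix of the trailing a^p b^p and ends in b; the first half is a^(p−j) b^(p−l) a^((j+l)/2), which ends in a because (j+l)/2 ≥ 1. The halves differ, so t ∉ L.

Case 2 (vxy inside B₁A₂, straddling the middle): t = a^p b^(p−j) a^(p−l) b^p with j + l = |vy|. If t = ww, then w is a prefix of t of length ≥ p, so w begins with a^p; and w is a suffix of t of length ≥ p, so w ends with b^p. That forces |w| ≥ 2p, contradicting |w| = |t|/2 ≤ 2p − 1. So t ∉ L.

Case 3 (vxy inside A₂B₂): t = a^p b^p a^(p−j) b^(p−l) with j + l = |vy|. The first half of t is a prefix of a^p b^p, so it begins with a; the second half is b^((j+l)/2) a^(p−j) b^(p−l), which begins with b. The halves differ, so t ∉ L.

In every case uv⁰xy⁰z = uxz ∉ L.

This contradicts the CFL pumping lemma, which requires uv^i xy^i z ∈ L for all i ≥ 0.
Hence L = {ww : w ∈ {a,b}*} is not context-free. ∎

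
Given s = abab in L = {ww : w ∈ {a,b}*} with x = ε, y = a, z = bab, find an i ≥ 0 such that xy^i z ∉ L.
i = 3

xy³z = ε · aaa · bab = aaabab; aaabab has length 6; its halves are aaa and bab, which differ, so it is not in L.
(Other choices also work, e.g. i = 0, 2; only i = 1 is guaranteed to stay in L since xy¹z = s.)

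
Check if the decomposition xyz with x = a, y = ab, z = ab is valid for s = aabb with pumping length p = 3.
Violated: xyz = s

The decomposition x = a, y = ab, z = ab for s = aabb with p = 3
violates the constraint: xyz = s

xyz = 'a' + 'ab' + 'ab' = 'aabab' ≠ 'aabb' = s. The decomposition doesn't reconstruct s.

Pumping lemma constraints:
1. xyz = s (decomposition is valid)
2. |xy| ≤ p
3. |y| > 0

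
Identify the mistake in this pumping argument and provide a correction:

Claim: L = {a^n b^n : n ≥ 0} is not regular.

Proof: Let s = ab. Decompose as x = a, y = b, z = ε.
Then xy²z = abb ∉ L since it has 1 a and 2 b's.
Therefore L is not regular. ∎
Error: The string s = ab might be shorter than the pumping length p.

Correction: Choose s = a^p b^p to ensure |s| ≥ p. Also, the decomposition is wrong: with |xy| ≤ p, y cannot include b's when s starts with p a's.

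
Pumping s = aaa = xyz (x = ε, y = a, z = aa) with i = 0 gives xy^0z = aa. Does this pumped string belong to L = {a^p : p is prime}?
Yes

xy⁰z = ε · ε · aa = aa.
aa has length 2, which is prime, so it is in L.
(A single pumped string landing in L is not a contradiction by itself; a non-regularity proof needs some i for which xy^i z ∉ L, for every admissible decomposition.)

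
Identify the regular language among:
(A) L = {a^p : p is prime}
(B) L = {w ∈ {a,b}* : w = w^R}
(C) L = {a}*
(C) {a}*

(C) L = {a}* is regular.

This can be recognized by a finite automaton (DFA/NFA).
Regular expressions like {a}* define regular languages.

The other choices are not regular:
- {a^p : p is prime}: After pumping, the length becomes composite
- {w ∈ {a,b}* : w = w^R}: After pumping, the string is no longer symmetric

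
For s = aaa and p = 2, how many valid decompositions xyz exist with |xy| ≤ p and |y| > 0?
3

For s = 'aaa' with pumping length p = 2:

Constraints: |xy| ≤ 2, |y| > 0

Valid decompositions (|xy| ≤ p, |y| ≥ 1):
  • x='', y='a', z='aa'
  • x='a', y='a', z='a'
  • x='', y='aa', z='a'

Total count: 3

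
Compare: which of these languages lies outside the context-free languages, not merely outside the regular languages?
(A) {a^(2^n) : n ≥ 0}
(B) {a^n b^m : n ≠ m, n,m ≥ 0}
(A) {a^(2^n) : n ≥ 0}

(A) {a^(2^n) : n ≥ 0} requires the CFL pumping lemma.

- {a^n b^m : n ≠ m, n,m ≥ 0} is context-free (but not regular)
  • Can be shown non-regular with the regular pumping lemma
  • After pumping a's, we can make n = m

- {a^(2^n) : n ≥ 0} is NOT context-free
  • Requires the CFL pumping lemma to prove
  • Gaps between powers of 2 grow exponentially

The CFL pumping lemma is "stronger" in that it can prove non-membership
in the larger class of context-free languages.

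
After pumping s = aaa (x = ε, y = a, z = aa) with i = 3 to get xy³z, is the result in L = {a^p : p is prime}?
Yes

xy³z = ε · aaa · aa = aaaaa.
aaaaa has length 5, which is prime, so it is in L.
(A single pumped string landing in L is not a contradiction by itself; a non-regularity proof needs some i for which xy^i z ∉ L, for every admissible decomposition.)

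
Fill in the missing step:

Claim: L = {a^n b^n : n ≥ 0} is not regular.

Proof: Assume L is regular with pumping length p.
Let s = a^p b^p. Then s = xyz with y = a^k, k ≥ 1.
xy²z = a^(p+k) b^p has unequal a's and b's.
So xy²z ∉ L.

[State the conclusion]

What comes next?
This contradicts the pumping lemma for regular languages,
which guarantees xy^i z ∈ L for all i ≥ 0.

Since our assumption that L is regular leads to a contradiction,
we conclude that L = {a^n b^n : n ≥ 0} is NOT regular. ∎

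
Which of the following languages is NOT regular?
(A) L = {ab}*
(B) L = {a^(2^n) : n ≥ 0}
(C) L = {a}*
(B) {a^(2^n) : n ≥ 0}

(B) L = {a^(2^n) : n ≥ 0} is NOT regular.

The pumping lemma can be used to prove this:
After pumping, length is no longer a power of 2

The other languages are regular because they can be recognized by finite automata.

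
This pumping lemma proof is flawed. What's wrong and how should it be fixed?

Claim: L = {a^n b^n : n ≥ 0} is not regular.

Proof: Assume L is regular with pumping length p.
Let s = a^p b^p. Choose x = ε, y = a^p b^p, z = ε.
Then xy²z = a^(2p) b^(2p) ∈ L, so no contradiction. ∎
Error: The decomposition violates |xy| ≤ p. With y = a^p b^p, |xy| = |y| = 2p > p. (The proof also miscomputes xy²z, which would be a^p b^p a^p b^p rather than a^(2p) b^(2p), and it wrongly treats one harmless decomposition as settling the matter — the prover does not get to choose the decomposition.)

Correction: The pumping lemma requires |xy| ≤ p, and the argument must handle every decomposition satisfying |xy| ≤ p, |y| ≥ 1. Since s starts with p a's, any such y consists only of a's, say y = a^k with k ≥ 1. Then xy²z = a^(p+k) b^p has unequal numbers of a's and b's, so xy²z ∉ L — the required contradiction.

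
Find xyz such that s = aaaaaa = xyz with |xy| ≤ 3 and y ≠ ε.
x = '', y = 'aa', z = 'aaaa'

For s = aaaaaa and p = 3, one valid decomposition is:
- x = '' (length 0)
- y = 'aa' (length 2)
- z = 'aaaa' (length 4)

Verification:
- xyz = '' + 'aa' + 'aaaa' = aaaaaa ✓
- |xy| = 2 ≤ 3 ✓
- |y| = 2 > 0 ✓

All pumping lemma constraints are satisfied.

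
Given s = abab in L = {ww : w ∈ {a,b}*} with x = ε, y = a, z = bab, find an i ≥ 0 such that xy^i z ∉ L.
i = 2

xy²z = ε · aa · bab = aabab; aabab has odd length 5, so it cannot be written as ww and is not in L.
(Other choices also work, e.g. i = 0, 3; only i = 1 is guaranteed to stay in L since xy¹z = s.)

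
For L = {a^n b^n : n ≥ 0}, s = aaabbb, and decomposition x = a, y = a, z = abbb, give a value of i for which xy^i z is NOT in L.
i = 3

xy³z = a · aaa · abbb = aaaaabbb; aaaaabbb has 5 a's and 3 b's; 5 ≠ 3, so it is not in L.
(Other choices also work, e.g. i = 0, 2; only i = 1 is guaranteed to stay in L since xy¹z = s.)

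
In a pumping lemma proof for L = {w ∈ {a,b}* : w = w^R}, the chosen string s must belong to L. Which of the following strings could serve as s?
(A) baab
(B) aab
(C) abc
(A) baab

The pumping lemma is applied to a string s that lies in L, so first check membership of each option:
- (A) baab reversed is baab, the same string, so it is a palindrome and is in L ✓
- (B) aab reversed is baa ≠ aab, so it is not a palindrome and is not in L ✗
- (C) abc reversed is cba ≠ abc, so it is not a palindrome and is not in L ✗

Only (A) baab is in L, so it is the only candidate that could play the role of s.
(In a complete proof one picks s in terms of the pumping length p so that |s| ≥ p is guaranteed; a fixed string like baab illustrates the shape of such an s.)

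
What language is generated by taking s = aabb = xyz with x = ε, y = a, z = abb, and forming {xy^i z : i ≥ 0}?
{xy^i z : i ≥ 0} = {a^(i+1) b^2 : i ≥ 0} = {abb, aabb, aaabb, ...}

With x = ε, y = a, z = abb: Starting with aabb and pumping the first 'a' (z = abb keeps the second 'a'), we get strings with i+1 a's followed by 2 b's for i = 0, 1, 2, ...; note bb is not produced because z always contributes one a.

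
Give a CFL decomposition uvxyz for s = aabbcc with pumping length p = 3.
u='aa', v='b', x='b', y='c', z='c'

For s = aabbcc with pumping length p = 3:

One valid decomposition:
- u = 'aa'
- v = 'b'
- x = 'b'
- y = 'c'
- z = 'c'

Verification:
- uvxyz = 'aa' + 'b' + 'b' + 'c' + 'c' = aabbcc ✓
- |vxy| = |'bbc'| = 3 ≤ 3 ✓
- |vy| = |'bc'| = 2 > 0 ✓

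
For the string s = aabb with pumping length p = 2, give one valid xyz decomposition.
x = '', y = 'a', z = 'abb'

For s = aabb and p = 2, one valid decomposition is:
- x = '' (length 0)
- y = 'a' (length 1)
- z = 'abb' (length 3)

Verification:
- xyz = '' + 'a' + 'abb' = aabb ✓
- |xy| = 1 ≤ 2 ✓
- |y| = 1 > 0 ✓

All pumping lemma constraints are satisfied.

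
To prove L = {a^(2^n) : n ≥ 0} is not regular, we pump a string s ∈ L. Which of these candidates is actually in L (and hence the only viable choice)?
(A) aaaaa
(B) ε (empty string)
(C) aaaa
(C) aaaa

The pumping lemma is applied to a string s that lies in L, so first check membership of each option:
- (A) aaaaa has length 5, strictly between 2^2 = 4 and 2^3 = 8, so it is not in L ✗
- (B) ε has length 0, which is not a power of 2, so it is not in L ✗
- (C) aaaa has length 4 = 2^2, so it is in L ✓

Only (C) aaaa is in L, so it is the only candidate that could play the role of s.
(In a complete proof one picks s in terms of the pumping length p so that |s| ≥ p is guaranteed; a fixed string like aaaa illustrates the shape of such an s.)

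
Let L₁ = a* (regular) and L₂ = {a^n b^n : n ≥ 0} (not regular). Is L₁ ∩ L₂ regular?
Yes — L₁ ∩ L₂ is regular.

A string of a* contains no b's, and the only string of {a^n b^n} with no b's is ε (n = 0). So L₁ ∩ L₂ = {ε}, a finite language, which is regular.

Note that the bare facts "L₁ regular, L₂ non-regular" do not settle the question by themselves: the closure of regular languages under ∪, ∩, complement and difference applies only when BOTH operands are regular. With a non-regular operand the result can come out regular or non-regular depending on the specific languages, so one has to work out L₁ ∩ L₂ for this particular pair, as above.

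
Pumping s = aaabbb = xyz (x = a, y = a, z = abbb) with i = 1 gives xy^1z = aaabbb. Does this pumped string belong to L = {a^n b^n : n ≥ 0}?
Yes

xy¹z = a · a · abbb = aaabbb.
aaabbb = a^3 b^3 has equal counts (3 = 3), so it is in L.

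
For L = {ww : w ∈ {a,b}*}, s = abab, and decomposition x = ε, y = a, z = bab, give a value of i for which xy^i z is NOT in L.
i = 0

xy⁰z = ε · ε · bab = bab; bab has odd length 3, so it cannot be written as ww and is not in L.
(Other choices also work, e.g. i = 2, 3; only i = 1 is guaranteed to stay in L since xy¹z = s.)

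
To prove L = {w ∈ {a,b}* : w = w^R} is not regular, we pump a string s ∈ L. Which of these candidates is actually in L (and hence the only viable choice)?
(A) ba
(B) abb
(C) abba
(C) abba

The pumping lemma is applied to a string s that lies in L, so first check membership of each option:
- (A) ba reversed is ab ≠ ba, so it is not a palindrome and is not in L ✗
- (B) abb reversed is bba ≠ abb, so it is not a palindrome and is not in L ✗
- (C) abba reversed is abba, the same string, so it is a palindrome and is in L ✓

Only (C) abba is in L, so it is the only candidate that could play the role of s.
(In a complete proof one picks s in terms of the pumping length p so that |s| ≥ p is guaranteed; a fixed string like abba illustrates the shape of such an s.)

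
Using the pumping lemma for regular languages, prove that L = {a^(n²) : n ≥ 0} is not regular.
Assume for contradiction that L is regular, and let p ≥ 1 be the pumping length given by the pumping lemma.
Choose s = a^(p²). Then s ∈ L and |s| = p² ≥ p.
By the pumping lemma, s = xyz for some x, y, z with |xy| ≤ p, |y| ≥ 1, and xy^i z ∈ L for every i ≥ 0.
Here y = a^k for some k with 1 ≤ k ≤ |xy| ≤ p.

Take i = 2: |xy²z| = p² + k.
Now p² < p² + k ≤ p² + p < p² + 2p + 1 = (p + 1)².
So |xy²z| lies strictly between the consecutive squares p² and (p + 1)², hence is not a perfect square, and xy²z ∉ L.

This contradicts the pumping lemma, which requires xy^i z ∈ L for all i ≥ 0.
Hence L = {a^(n²) : n ≥ 0} is not regular. ∎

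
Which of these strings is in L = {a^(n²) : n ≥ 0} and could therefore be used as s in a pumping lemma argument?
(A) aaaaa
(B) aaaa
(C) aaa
(B) aaaa

The pumping lemma is applied to a string s that lies in L, so first check membership of each option:
- (A) aaaaa has length 5, strictly between 2² = 4 and 3² = 9, so it is not in L ✗
- (B) aaaa has length 4 = 2², a perfect square, so it is in L ✓
- (C) aaa has length 3, strictly between 1² = 1 and 2² = 4, so it is not in L ✗

Only (B) aaaa is in L, so it is the only candidate that could play the role of s.
(In a complete proof one picks s in terms of the pumping length p so that |s| ≥ p is guaranteed; a fixed string like aaaa illustrates the shape of such an s.)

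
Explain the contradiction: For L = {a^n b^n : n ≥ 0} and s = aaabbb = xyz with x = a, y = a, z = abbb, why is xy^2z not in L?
xy²z = aaaabbb ∉ L

Pumping with i = 2 replaces y = a by y² = aa:
- Original: s = xyz = aaabbb; aaabbb = a^3 b^3 has equal counts (3 = 3), so it is in L
- Pumped: xy²z = a · aa · abbb = aaaabbb
- aaaabbb has 4 a's and 3 b's; 4 ≠ 3, so it is not in L

The pumping lemma would require xy²z ∈ L, so this decomposition yields a contradiction.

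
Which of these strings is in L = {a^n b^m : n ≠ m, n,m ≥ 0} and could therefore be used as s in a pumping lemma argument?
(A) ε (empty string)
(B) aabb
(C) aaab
(C) aaab

The pumping lemma is applied to a string s that lies in L, so first check membership of each option:
- (A) ε = a^0 b^0 has n = m = 0, so it is not in L ✗
- (B) aabb = a^2 b^2 has n = m = 2, so it is not in L ✗
- (C) aaab = a^3 b^1 with 3 ≠ 1, so it is in L ✓

Only (C) aaab is in L, so it is the only candidate that could play the role of s.
(In a complete proof one picks s in terms of the pumping length p so that |s| ≥ p is guaranteed; a fixed string like aaab illustrates the shape of such an s.)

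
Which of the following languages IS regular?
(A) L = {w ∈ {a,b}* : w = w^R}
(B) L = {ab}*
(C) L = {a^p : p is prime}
(B) {ab}*

(B) L = {ab}* is regular.

This can be recognized by a finite automaton (DFA/NFA).
Regular expressions like {ab}* define regular languages.

The other choices are not regular:
- {w ∈ {a,b}* : w = w^R}: After pumping, the string is no longer symmetric
- {a^p : p is prime}: After pumping, the length becomes composite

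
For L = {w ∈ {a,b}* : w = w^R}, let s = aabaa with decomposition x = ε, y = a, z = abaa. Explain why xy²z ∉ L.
xy²z = aaabaa ∉ L

Pumping with i = 2 replaces y = a by y² = aa:
- Original: s = xyz = aabaa; aabaa reversed is aabaa, the same string, so it is a palindrome and is in L
- Pumped: xy²z = ε · aa · abaa = aaabaa
- aaabaa reversed is aabaaa ≠ aaabaa, so it is not a palindrome and is not in L

The pumping lemma would require xy²z ∈ L, so this decomposition yields a contradiction.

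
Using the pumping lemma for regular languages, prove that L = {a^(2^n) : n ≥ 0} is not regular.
Assume for contradiction that L is regular, and let p ≥ 1 be the pumping length given by the pumping lemma.
Choose s = a^(2^p). Then s ∈ L and |s| = 2^p ≥ p.
By the pumping lemma, s = xyz for some x, y, z with |xy| ≤ p, |y| ≥ 1, and xy^i z ∈ L for every i ≥ 0.
Here y = a^k for some k with 1 ≤ k ≤ |xy| ≤ p, and p < 2^p.

Take i = 2: |xy²z| = 2^p + k.
Now 2^p < 2^p + k ≤ 2^p + p < 2^p + 2^p = 2^(p+1).
So |xy²z| lies strictly between the consecutive powers of two 2^p and 2^(p+1), hence is not a power of 2, and xy²z ∉ L.

This contradicts the pumping lemma, which requires xy^i z ∈ L for all i ≥ 0.
Hence L = {a^(2^n) : n ≥ 0} is not regular. ∎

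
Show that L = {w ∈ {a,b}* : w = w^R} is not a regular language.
Assume for contradiction that L is regular, and let p ≥ 1 be the pumping length given by the pumping lemma.
Choose s = a^p b a^p. Then s ∈ L (it reads the same in both directions) and |s| = 2p + 1 ≥ p.
By the pumping lemma, s = xyz for some x, y, z with |xy| ≤ p, |y| ≥ 1, and xy^i z ∈ L for every i ≥ 0.
Since |xy| ≤ p and the first p symbols of s are all a's, y = a^k for some k with 1 ≤ k ≤ p.

Take i = 0: xy⁰z = a^(p − k) b a^p.
Its reversal is a^p b a^(p − k). These differ because the block of a's before the unique b has length p − k in one and p in the other, and p − k ≠ p since k ≥ 1. So xy⁰z is not a palindrome, i.e. xy⁰z ∉ L.

This contradicts the pumping lemma, which requires xy^i z ∈ L for all i ≥ 0.
Hence L = {w ∈ {a,b}* : w = w^R} is not regular. ∎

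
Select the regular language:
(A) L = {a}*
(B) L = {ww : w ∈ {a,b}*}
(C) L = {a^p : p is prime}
(A) {a}*

(A) L = {a}* is regular.

This can be recognized by a finite automaton (DFA/NFA).
Regular expressions like {a}* define regular languages.

The other choices are not regular:
- {a^p : p is prime}: After pumping, the length becomes composite
- {ww : w ∈ {a,b}*}: After pumping, the two halves no longer match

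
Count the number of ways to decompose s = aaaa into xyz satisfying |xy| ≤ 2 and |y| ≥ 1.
3

For s = 'aaaa' with pumping length p = 2:

Constraints: |xy| ≤ 2, |y| > 0

Valid decompositions (|xy| ≤ p, |y| ≥ 1):
  • x='', y='a', z='aaa'
  • x='a', y='a', z='aa'
  • x='', y='aa', z='aa'

Total count: 3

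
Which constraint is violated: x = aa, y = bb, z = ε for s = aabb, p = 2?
Violated: |xy| ≤ p

The decomposition x = aa, y = bb, z = ε for s = aabb with p = 2
violates the constraint: |xy| ≤ p

|xy| = |aabb| = 4 > 2 = p. The decomposition puts too many characters in xy.

Pumping lemma constraints:
1. xyz = s (decomposition is valid)
2. |xy| ≤ p
3. |y| > 0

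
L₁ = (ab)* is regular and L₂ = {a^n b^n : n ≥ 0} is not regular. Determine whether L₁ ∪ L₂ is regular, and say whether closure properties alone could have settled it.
No — L₁ ∪ L₂ is not regular.

Let U = (ab)* ∪ {a^n b^n}. If U were regular, then U ∩ aa*bb* would be regular (closure under intersection with a regular language). But (ab)* ∩ aa*bb* = {ab} and {a^n b^n} ∩ aa*bb* = {a^n b^n : n ≥ 1}, so U ∩ aa*bb* = {a^n b^n : n ≥ 1}, which is not regular. Hence U is not regular.

Note that the bare facts "L₁ regular, L₂ non-regular" do not settle the question by themselves: the closure of regular languages under ∪, ∩, complement and difference applies only when BOTH operands are regular. With a non-regular operand the result can come out regular or non-regular depending on the specific languages, so one has to work out L₁ ∪ L₂ for this particular pair, as above.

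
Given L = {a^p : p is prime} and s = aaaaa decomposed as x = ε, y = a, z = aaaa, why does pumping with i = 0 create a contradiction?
xy⁰z = aaaa ∉ L

Pumping with i = 0 replaces y = a by y⁰ = ε:
- Original: s = xyz = aaaaa; aaaaa has length 5, which is prime, so it is in L
- Pumped: xy⁰z = ε · ε · aaaa = aaaa
- aaaa has length 4 = 2 × 2, which is not prime, so it is not in L

The pumping lemma would require xy⁰z ∈ L, so this decomposition yields a contradiction.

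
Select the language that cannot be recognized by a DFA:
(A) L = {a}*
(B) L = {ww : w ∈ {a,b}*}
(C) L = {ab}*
(B) {ww : w ∈ {a,b}*}

(B) L = {ww : w ∈ {a,b}*} is NOT regular.

The pumping lemma can be used to prove this:
After pumping, the two halves no longer match

The other languages are regular because they can be recognized by finite automata.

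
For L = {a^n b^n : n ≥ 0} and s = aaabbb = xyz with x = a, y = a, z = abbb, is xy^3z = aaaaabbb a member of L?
No

xy³z = a · aaa · abbb = aaaaabbb.
aaaaabbb has 5 a's and 3 b's; 5 ≠ 3, so it is not in L.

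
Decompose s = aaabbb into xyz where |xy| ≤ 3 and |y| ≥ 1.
x = 'aa', y = 'a', z = 'bbb'

For s = aaabbb and p = 3, one valid decomposition is:
- x = 'aa' (length 2)
- y = 'a' (length 1)
- z = 'bbb' (length 3)

Verification:
- xyz = 'aa' + 'a' + 'bbb' = aaabbb ✓
- |xy| = 3 ≤ 3 ✓
- |y| = 1 > 0 ✓

All pumping lemma constraints are satisfied.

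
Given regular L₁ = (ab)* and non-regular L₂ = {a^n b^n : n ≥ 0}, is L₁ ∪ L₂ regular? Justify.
No — L₁ ∪ L₂ is not regular.

Let U = (ab)* ∪ {a^n b^n}. If U were regular, then U ∩ aa*bb* would be regular (closure under intersection with a regular language). But (ab)* ∩ aa*bb* = {ab} and {a^n b^n} ∩ aa*bb* = {a^n b^n : n ≥ 1}, so U ∩ aa*bb* = {a^n b^n : n ≥ 1}, which is not regular. Hence U is not regular.

Note that the bare facts "L₁ regular, L₂ non-regular" do not settle the question by themselves: the closure of regular languages under ∪, ∩, complement and difference applies only when BOTH operands are regular. With a non-regular operand the result can come out regular or non-regular depending on the specific languages, so one has to work out L₁ ∪ L₂ for this particular pair, as above.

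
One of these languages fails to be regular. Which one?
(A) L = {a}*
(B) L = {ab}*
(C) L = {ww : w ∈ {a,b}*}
(C) {ww : w ∈ {a,b}*}

(C) L = {ww : w ∈ {a,b}*} is NOT regular.

The pumping lemma can be used to prove this:
After pumping, the two halves no longer match

The other languages are regular because they can be recognized by finite automata.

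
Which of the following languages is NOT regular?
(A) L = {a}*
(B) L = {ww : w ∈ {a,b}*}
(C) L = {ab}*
(B) {ww : w ∈ {a,b}*}

(B) L = {ww : w ∈ {a,b}*} is NOT regular.

The pumping lemma can be used to prove this:
After pumping, the two halves no longer match

The other languages are regular because they can be recognized by finite automata.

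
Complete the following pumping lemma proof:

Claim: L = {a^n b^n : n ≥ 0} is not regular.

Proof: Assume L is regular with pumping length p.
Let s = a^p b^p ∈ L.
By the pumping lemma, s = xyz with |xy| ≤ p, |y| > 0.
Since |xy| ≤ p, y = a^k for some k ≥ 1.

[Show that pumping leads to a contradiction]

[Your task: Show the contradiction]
Consider xy²z = a^(p+k) b^p.

Since k ≥ 1, we have p + k > p.
So xy²z has more a's than b's: (p+k) a's vs p b's.
This means xy²z ∉ L because a^n b^n requires equal counts.

This contradicts the pumping lemma which states xy²z ∈ L.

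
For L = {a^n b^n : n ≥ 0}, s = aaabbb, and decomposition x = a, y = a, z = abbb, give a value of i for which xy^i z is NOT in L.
i = 0

xy⁰z = a · ε · abbb = aabbb; aabbb has 2 a's and 3 b's; 2 ≠ 3, so it is not in L.
(Other choices also work, e.g. i = 2, 3; only i = 1 is guaranteed to stay in L since xy¹z = s.)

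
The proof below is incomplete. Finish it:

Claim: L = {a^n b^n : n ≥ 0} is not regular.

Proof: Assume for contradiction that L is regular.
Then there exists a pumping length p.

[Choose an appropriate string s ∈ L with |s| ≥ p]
s = a^p b^p

This string is in L (has equal a's and b's) and has length 2p ≥ p.
Any decomposition xyz with |xy| ≤ p means y consists only of a's,
so pumping will unbalance the counts.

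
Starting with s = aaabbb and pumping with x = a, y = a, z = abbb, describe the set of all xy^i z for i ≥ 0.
{xy^i z : i ≥ 0} = {a^(2+i) b^3 : i ≥ 0} = {aabbb, aaabbb, aaaabbb, ...}

With x = a, y = a, z = abbb: Starting with aaabbb and pumping the second 'a', we get strings with 2+i a's followed by 3 b's for i = 0, 1, 2, ...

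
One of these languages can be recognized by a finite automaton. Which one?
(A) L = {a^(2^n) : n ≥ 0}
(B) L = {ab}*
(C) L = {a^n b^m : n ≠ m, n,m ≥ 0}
(B) {ab}*

(B) L = {ab}* is regular.

This can be recognized by a finite automaton (DFA/NFA).
Regular expressions like {ab}* define regular languages.

The other choices are not regular:
- {a^n b^m : n ≠ m, n,m ≥ 0}: After pumping a's, we can make n = m
- {a^(2^n) : n ≥ 0}: After pumping, length is no longer a power of 2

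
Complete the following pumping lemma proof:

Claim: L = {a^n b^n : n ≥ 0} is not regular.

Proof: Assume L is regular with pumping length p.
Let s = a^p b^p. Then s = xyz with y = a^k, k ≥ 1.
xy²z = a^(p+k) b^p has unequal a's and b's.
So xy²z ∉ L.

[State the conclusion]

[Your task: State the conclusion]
This contradicts the pumping lemma for regular languages,
which guarantees xy^i z ∈ L for all i ≥ 0.

Since our assumption that L is regular leads to a contradiction,
we conclude that L = {a^n b^n : n ≥ 0} is NOT regular. ∎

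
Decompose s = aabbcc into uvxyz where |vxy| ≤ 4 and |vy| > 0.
u='a', v='a', x='bb', y='c', z='c'

For s = aabbcc with pumping length p = 4:

One valid decomposition:
- u = 'a'
- v = 'a'
- x = 'bb'
- y = 'c'
- z = 'c'

Verification:
- uvxyz = 'a' + 'a' + 'bb' + 'c' + 'c' = aabbcc ✓
- |vxy| = |'abbc'| = 4 ≤ 4 ✓
- |vy| = |'ac'| = 2 > 0 ✓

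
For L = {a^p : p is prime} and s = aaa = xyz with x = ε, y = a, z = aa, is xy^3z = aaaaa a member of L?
Yes

xy³z = ε · aaa · aa = aaaaa.
aaaaa has length 5, which is prime, so it is in L.
(A single pumped string landing in L is not a contradiction by itself; a non-regularity proof needs some i for which xy^i z ∉ L, for every admissible decomposition.)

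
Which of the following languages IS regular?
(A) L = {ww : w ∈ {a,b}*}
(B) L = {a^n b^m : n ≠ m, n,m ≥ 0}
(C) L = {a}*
(C) {a}*

(C) L = {a}* is regular.

This can be recognized by a finite automaton (DFA/NFA).
Regular expressions like {a}* define regular languages.

The other choices are not regular:
- {ww : w ∈ {a,b}*}: After pumping, the two halves no longer match
- {a^n b^m : n ≠ m, n,m ≥ 0}: After pumping a's, we can make n = m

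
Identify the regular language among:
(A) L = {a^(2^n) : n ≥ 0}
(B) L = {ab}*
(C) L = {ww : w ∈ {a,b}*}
(B) {ab}*

(B) L = {ab}* is regular.

This can be recognized by a finite automaton (DFA/NFA).
Regular expressions like {ab}* define regular languages.

The other choices are not regular:
- {ww : w ∈ {a,b}*}: After pumping, the two halves no longer match
- {a^(2^n) : n ≥ 0}: After pumping, length is no longer a power of 2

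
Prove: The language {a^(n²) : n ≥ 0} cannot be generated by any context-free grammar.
Assume for contradiction that L is context-free, and let p ≥ 1 be the pumping length given by the pumping lemma for CFLs.
Choose s = a^(p²). Then s ∈ L and |s| = p² ≥ p.
By the CFL pumping lemma, s = uvxyz for some u, v, x, y, z with |vxy| ≤ p, |vy| ≥ 1, and uv^i xy^i z ∈ L for every i ≥ 0.
All symbols are a's, so only lengths matter: let k = |vy|, with 1 ≤ k ≤ |vxy| ≤ p.

Take i = 2: |uv²xy²z| = p² + k, and p² < p² + k ≤ p² + p < (p + 1)².
So the length lies strictly between consecutive squares and is not a perfect square; uv²xy²z ∉ L.

This contradicts the CFL pumping lemma, which requires uv^i xy^i z ∈ L for all i ≥ 0.
Hence L = {a^(n²) : n ≥ 0} is not context-free. ∎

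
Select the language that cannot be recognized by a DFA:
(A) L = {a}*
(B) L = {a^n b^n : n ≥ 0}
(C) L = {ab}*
(B) {a^n b^n : n ≥ 0}

(B) L = {a^n b^n : n ≥ 0} is NOT regular.

The pumping lemma can be used to prove this:
After pumping, the number of a's and b's become unequal

The other languages are regular because they can be recognized by finite automata.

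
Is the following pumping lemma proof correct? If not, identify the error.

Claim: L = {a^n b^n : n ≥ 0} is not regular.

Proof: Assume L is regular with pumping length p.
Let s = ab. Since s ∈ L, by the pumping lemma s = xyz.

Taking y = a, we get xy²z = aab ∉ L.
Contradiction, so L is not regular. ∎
The proof is INCORRECT.

Error: The string s = ab may be shorter than p.
The pumping lemma only applies to strings with |s| ≥ p, and p is not under our control.
We must choose s in terms of p, e.g. s = a^p b^p, to ensure |s| ≥ p.
(The proof also fixes one particular y; a valid argument must handle every decomposition with |xy| ≤ p and |y| ≥ 1 — for s = a^p b^p this forces y = a^k, and then xy²z = a^(p+k) b^p ∉ L.)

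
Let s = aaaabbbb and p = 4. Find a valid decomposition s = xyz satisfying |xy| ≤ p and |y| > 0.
x = 'a', y = 'aa', z = 'abbbb'

For s = aaaabbbb and p = 4, one valid decomposition is:
- x = 'a' (length 1)
- y = 'aa' (length 2)
- z = 'abbbb' (length 5)

Verification:
- xyz = 'a' + 'aa' + 'abbbb' = aaaabbbb ✓
- |xy| = 3 ≤ 4 ✓
- |y| = 2 > 0 ✓

All pumping lemma constraints are satisfied.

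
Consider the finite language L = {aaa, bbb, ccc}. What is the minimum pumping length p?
p = 4

For a finite language L, the pumping lemma holds vacuously if p > max|s| for s ∈ L.

The longest string in L = {aaa, bbb, ccc} has length 3.
If p = 4, then no string s ∈ L has |s| ≥ p, so the condition is vacuously true.

The minimum pumping length is p = 4.

Why no smaller p works: for any p ≤ 3, the longest string s ∈ L has |s| = 3 ≥ p, so it would
have to be pumpable; but pumping up (i = 2, 3, ...) produces ever longer strings, which cannot all lie in the
finite language L. So the pumping property fails for every p ≤ 3.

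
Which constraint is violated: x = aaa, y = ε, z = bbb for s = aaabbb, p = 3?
Violated: |y| > 0

The decomposition x = aaa, y = ε, z = bbb for s = aaabbb with p = 3
violates the constraint: |y| > 0

|y| = 0, but the pumping lemma requires |y| > 0 (y must be non-empty).

Pumping lemma constraints:
1. xyz = s (decomposition is valid)
2. |xy| ≤ p
3. |y| > 0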